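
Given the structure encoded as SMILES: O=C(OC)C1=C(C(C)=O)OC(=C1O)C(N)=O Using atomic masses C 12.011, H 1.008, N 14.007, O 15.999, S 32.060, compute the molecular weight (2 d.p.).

227.17 g/mol

First, the molecular formula is C9H9NO6 (counting implicit H from valence).
  C: 9 × 12.011 = 108.099
  H: 9 × 1.008 = 9.072
  N: 1 × 14.007 = 14.007
  O: 6 × 15.999 = 95.994
Sum: 9×12.011 + 9×1.008 + 1×14.007 + 6×15.999 = 227.172 → 227.17 g/mol.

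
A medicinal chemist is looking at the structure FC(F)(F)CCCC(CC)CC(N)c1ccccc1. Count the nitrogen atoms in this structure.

1

Scan the SMILES for N atoms (remember two-letter symbols like Cl and Br are single atoms).
Nitrogen count: 1.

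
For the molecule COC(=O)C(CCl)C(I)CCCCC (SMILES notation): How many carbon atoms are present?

10

Count every carbon token in the SMILES (each C, including those in ring-closure positions and inside branches).
Carbon count: 10.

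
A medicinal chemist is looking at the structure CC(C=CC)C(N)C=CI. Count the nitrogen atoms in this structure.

1

Scan the SMILES for N atoms (remember two-letter symbols like Cl and Br are single atoms).
Nitrogen count: 1.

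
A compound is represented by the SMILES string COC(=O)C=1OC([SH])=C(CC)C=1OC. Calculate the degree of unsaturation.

4

Molecular formula: C9H12O4S.
DoU = (2C + 2 + N − H − X) / 2, where X is the halogen count and O/S are ignored.
    = (2·9 + 2 + 0 − 12 − 0) / 2 = 8 / 2 = 4.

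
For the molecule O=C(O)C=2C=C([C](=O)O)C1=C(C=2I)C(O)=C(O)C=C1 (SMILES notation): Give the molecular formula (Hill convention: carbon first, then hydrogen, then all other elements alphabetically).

Walk through each heavy atom and fill implicit hydrogens from standard valence (C 4, N 3, O 2, S 2, halogen 1):
  atom 1: O, bond orders sum to 2 (valence 2) → 0 H
  atom 2: C, bond orders sum to 4 (valence 4) → 0 H
  atom 3: O, bond orders sum to 1 (valence 2) → 1 H
  atom 4: C, bond orders sum to 4 (valence 4) → 0 H
  atom 5: C, bond orders sum to 3 (valence 4) → 1 H
  atom 6: C, bond orders sum to 4 (valence 4) → 0 H
  atom 7: C with explicit H count 0
  atom 8: O, bond orders sum to 2 (valence 2) → 0 H
  atom 9: O, bond orders sum to 1 (valence 2) → 1 H
  atom 10: C, bond orders sum to 4 (valence 4) → 0 H
  atom 11: C, bond orders sum to 4 (valence 4) → 0 H
  atom 12: C, bond orders sum to 4 (valence 4) → 0 H
  atom 13: I (halogen, monovalent) → 0 H
  atom 14: C, bond orders sum to 4 (valence 4) → 0 H
  atom 15: O, bond orders sum to 1 (valence 2) → 1 H
  atom 16: C, bond orders sum to 4 (valence 4) → 0 H
  atom 17: O, bond orders sum to 1 (valence 2) → 1 H
  atom 18: C, bond orders sum to 3 (valence 4) → 1 H
  atom 19: C, bond orders sum to 3 (valence 4) → 1 H
Totals → C:12, H:7, I:1, O:6.
In Hill order: C12H7IO6.

C12H7IO6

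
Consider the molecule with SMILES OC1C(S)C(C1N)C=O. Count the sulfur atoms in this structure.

1

Scan the SMILES for S atoms (remember two-letter symbols like Cl and Br are single atoms).
Sulfur count: 1.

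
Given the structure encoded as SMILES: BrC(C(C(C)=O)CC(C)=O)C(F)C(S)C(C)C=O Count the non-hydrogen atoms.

18

Every atom symbol written in the SMILES (organic subset) is one heavy atom; implicit H are not written.
Heavy atoms by element → Br:1, C:12, F:1, O:3, S:1.
Total: 18.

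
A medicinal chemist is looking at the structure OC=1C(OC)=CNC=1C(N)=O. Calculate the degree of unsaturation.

4

Molecular formula: C6H8N2O3.
DoU = (2C + 2 + N − H − X) / 2, where X is the halogen count and O/S are ignored.
    = (2·6 + 2 + 2 − 8 − 0) / 2 = 8 / 2 = 4.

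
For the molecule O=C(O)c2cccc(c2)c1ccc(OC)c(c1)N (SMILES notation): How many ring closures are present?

In SMILES, each pair of matching ring-closure digits denotes one ring-closing bond; the number of such bonds equals the number of independent rings.
Ring-closure bonds here: 2.

2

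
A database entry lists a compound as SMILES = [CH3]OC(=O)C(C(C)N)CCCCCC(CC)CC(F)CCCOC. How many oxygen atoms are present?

Scan the SMILES for O atoms (remember two-letter symbols like Cl and Br are single atoms).
Oxygen count: 3.

3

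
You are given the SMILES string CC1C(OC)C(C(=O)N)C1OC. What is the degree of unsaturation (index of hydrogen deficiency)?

Degree of unsaturation = (number of rings) + (number of π bonds).
Ring closures in the SMILES: 1.
π bonds: 1 double bond (each 1 DoU) → 1 DoU from unsaturation.
Total DoU = 1 + 1 = 2.

2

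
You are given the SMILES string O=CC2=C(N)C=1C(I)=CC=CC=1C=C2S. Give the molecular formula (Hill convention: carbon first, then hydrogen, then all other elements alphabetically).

C11H8INOS

Walk through each heavy atom and fill implicit hydrogens from standard valence (C 4, N 3, O 2, S 2, halogen 1):
  atom 1: O, bond orders sum to 2 (valence 2) → 0 H
  atom 2: C, bond orders sum to 3 (valence 4) → 1 H
  atom 3: C, bond orders sum to 4 (valence 4) → 0 H
  atom 4: C, bond orders sum to 4 (valence 4) → 0 H
  atom 5: N, bond orders sum to 1 (valence 3) → 2 H
  atom 6: C, bond orders sum to 4 (valence 4) → 0 H
  atom 7: C, bond orders sum to 4 (valence 4) → 0 H
  atom 8: I (halogen, monovalent) → 0 H
  atom 9: C, bond orders sum to 3 (valence 4) → 1 H
  atom 10: C, bond orders sum to 3 (valence 4) → 1 H
  atom 11: C, bond orders sum to 3 (valence 4) → 1 H
  atom 12: C, bond orders sum to 4 (valence 4) → 0 H
  atom 13: C, bond orders sum to 3 (valence 4) → 1 H
  atom 14: C, bond orders sum to 4 (valence 4) → 0 H
  atom 15: S, bond orders sum to 1 (valence 2) → 1 H
Totals → C:11, H:8, I:1, N:1, O:1, S:1.
In Hill order: C11H8INOS.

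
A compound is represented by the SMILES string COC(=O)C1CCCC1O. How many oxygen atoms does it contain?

3

Scan the SMILES for O atoms (remember two-letter symbols like Cl and Br are single atoms).
Oxygen count: 3.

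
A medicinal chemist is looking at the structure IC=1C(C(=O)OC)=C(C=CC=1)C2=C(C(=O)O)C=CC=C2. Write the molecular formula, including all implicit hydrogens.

Walk through each heavy atom and fill implicit hydrogens from standard valence (C 4, N 3, O 2, S 2, halogen 1):
  atom 1: I (halogen, monovalent) → 0 H
  atom 2: C, bond orders sum to 4 (valence 4) → 0 H
  atom 3: C, bond orders sum to 4 (valence 4) → 0 H
  atom 4: C, bond orders sum to 4 (valence 4) → 0 H
  atom 5: O, bond orders sum to 2 (valence 2) → 0 H
  atom 6: O, bond orders sum to 2 (valence 2) → 0 H
  atom 7: C, bond orders sum to 1 (valence 4) → 3 H
  atom 8: C, bond orders sum to 4 (valence 4) → 0 H
  atom 9: C, bond orders sum to 3 (valence 4) → 1 H
  atom 10: C, bond orders sum to 3 (valence 4) → 1 H
  atom 11: C, bond orders sum to 3 (valence 4) → 1 H
  atom 12: C, bond orders sum to 4 (valence 4) → 0 H
  atom 13: C, bond orders sum to 4 (valence 4) → 0 H
  atom 14: C, bond orders sum to 4 (valence 4) → 0 H
  atom 15: O, bond orders sum to 2 (valence 2) → 0 H
  atom 16: O, bond orders sum to 1 (valence 2) → 1 H
  atom 17: C, bond orders sum to 3 (valence 4) → 1 H
  atom 18: C, bond orders sum to 3 (valence 4) → 1 H
  atom 19: C, bond orders sum to 3 (valence 4) → 1 H
  atom 20: C, bond orders sum to 3 (valence 4) → 1 H
Totals → C:15, H:11, I:1, O:4.

C15H11IO4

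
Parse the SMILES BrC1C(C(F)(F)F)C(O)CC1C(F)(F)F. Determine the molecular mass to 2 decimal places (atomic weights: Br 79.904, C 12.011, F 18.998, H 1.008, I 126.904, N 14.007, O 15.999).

301.02 g/mol

First, the molecular formula is C7H7BrF6O (counting implicit H from valence).
  Br: 1 × 79.904 = 79.904
  C: 7 × 12.011 = 84.077
  F: 6 × 18.998 = 113.988
  H: 7 × 1.008 = 7.056
  O: 1 × 15.999 = 15.999
Sum: 1×79.904 + 7×12.011 + 6×18.998 + 7×1.008 + 1×15.999 = 301.024 → 301.02 g/mol.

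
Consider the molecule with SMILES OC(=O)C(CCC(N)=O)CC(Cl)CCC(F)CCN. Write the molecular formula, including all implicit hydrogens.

C12H22ClFN2O3

Walk through each heavy atom and fill implicit hydrogens from standard valence (C 4, N 3, O 2, S 2, halogen 1):
  atom 1: O, bond orders sum to 1 (valence 2) → 1 H
  atom 2: C, bond orders sum to 4 (valence 4) → 0 H
  atom 3: O, bond orders sum to 2 (valence 2) → 0 H
  atom 4: C, bond orders sum to 3 (valence 4) → 1 H
  atom 5: C, bond orders sum to 2 (valence 4) → 2 H
  atom 6: C, bond orders sum to 2 (valence 4) → 2 H
  atom 7: C, bond orders sum to 4 (valence 4) → 0 H
  atom 8: N, bond orders sum to 1 (valence 3) → 2 H
  atom 9: O, bond orders sum to 2 (valence 2) → 0 H
  atom 10: C, bond orders sum to 2 (valence 4) → 2 H
  atom 11: C, bond orders sum to 3 (valence 4) → 1 H
  atom 12: Cl (halogen, monovalent) → 0 H
  atom 13: C, bond orders sum to 2 (valence 4) → 2 H
  atom 14: C, bond orders sum to 2 (valence 4) → 2 H
  atom 15: C, bond orders sum to 3 (valence 4) → 1 H
  atom 16: F (halogen, monovalent) → 0 H
  atom 17: C, bond orders sum to 2 (valence 4) → 2 H
  atom 18: C, bond orders sum to 2 (valence 4) → 2 H
  atom 19: N, bond orders sum to 1 (valence 3) → 2 H
Totals → C:12, H:22, Cl:1, F:1, N:2, O:3.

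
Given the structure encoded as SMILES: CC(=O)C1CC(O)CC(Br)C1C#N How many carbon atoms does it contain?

9

Count every carbon token in the SMILES (each C, including those in ring-closure positions and inside branches).
Carbon count: 9.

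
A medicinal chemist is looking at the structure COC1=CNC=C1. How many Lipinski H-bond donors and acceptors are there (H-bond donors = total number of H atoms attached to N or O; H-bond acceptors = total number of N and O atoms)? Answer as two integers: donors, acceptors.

Donors: find every N or O and count the H atoms it carries.
  atom 2 (O): bond orders sum to 2 → 0 H
  atom 5 (N): bond orders sum to 2 → 1 H
Lipinski HBD = 1.
Acceptors: N atoms = 1, O atoms = 1 → HBA = 2.

1, 2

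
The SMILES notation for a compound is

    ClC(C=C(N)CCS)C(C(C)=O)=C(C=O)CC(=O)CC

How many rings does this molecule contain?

In SMILES, each pair of matching ring-closure digits denotes one ring-closing bond; the number of such bonds equals the number of independent rings.
Ring-closure bonds here: 0.

0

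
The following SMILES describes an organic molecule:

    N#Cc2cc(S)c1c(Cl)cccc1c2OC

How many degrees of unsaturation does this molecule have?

Molecular formula: C12H8ClNOS.
DoU = (2C + 2 + N − H − X) / 2, where X is the halogen count and O/S are ignored.
    = (2·12 + 2 + 1 − 8 − 1) / 2 = 18 / 2 = 9.

9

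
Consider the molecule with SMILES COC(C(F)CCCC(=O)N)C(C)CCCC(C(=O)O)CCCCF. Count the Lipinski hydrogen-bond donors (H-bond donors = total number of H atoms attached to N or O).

Donors: find every N or O and count the H atoms it carries.
  atom 2 (O): bond orders sum to 2 → 0 H
  atom 10 (O): bond orders sum to 2 → 0 H
  atom 11 (N): bond orders sum to 1 → 2 H
  atom 19 (O): bond orders sum to 2 → 0 H
  atom 20 (O): bond orders sum to 1 → 1 H
Lipinski HBD = 3.

3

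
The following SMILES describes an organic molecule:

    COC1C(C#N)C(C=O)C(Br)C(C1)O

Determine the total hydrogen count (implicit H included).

12

Walk through each heavy atom and fill implicit hydrogens from standard valence (C 4, N 3, O 2, S 2, halogen 1):
  atom 1: C, bond orders sum to 1 (valence 4) → 3 H
  atom 2: O, bond orders sum to 2 (valence 2) → 0 H
  atom 3: C, bond orders sum to 3 (valence 4) → 1 H
  atom 4: C, bond orders sum to 3 (valence 4) → 1 H
  atom 5: C, bond orders sum to 4 (valence 4) → 0 H
  atom 6: N, bond orders sum to 3 (valence 3) → 0 H
  atom 7: C, bond orders sum to 3 (valence 4) → 1 H
  atom 8: C, bond orders sum to 3 (valence 4) → 1 H
  atom 9: O, bond orders sum to 2 (valence 2) → 0 H
  atom 10: C, bond orders sum to 3 (valence 4) → 1 H
  atom 11: Br (halogen, monovalent) → 0 H
  atom 12: C, bond orders sum to 3 (valence 4) → 1 H
  atom 13: C, bond orders sum to 2 (valence 4) → 2 H
  atom 14: O, bond orders sum to 1 (valence 2) → 1 H
Total hydrogens: 12.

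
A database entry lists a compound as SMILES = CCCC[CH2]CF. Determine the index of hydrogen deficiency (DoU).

0

Molecular formula: C6H13F.
DoU = (2C + 2 + N − H − X) / 2, where X is the halogen count and O/S are ignored.
    = (2·6 + 2 + 0 − 13 − 1) / 2 = 0 / 2 = 0.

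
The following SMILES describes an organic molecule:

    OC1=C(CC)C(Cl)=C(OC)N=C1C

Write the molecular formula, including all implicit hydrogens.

Walk through each heavy atom and fill implicit hydrogens from standard valence (C 4, N 3, O 2, S 2, halogen 1):
  atom 1: O, bond orders sum to 1 (valence 2) → 1 H
  atom 2: C, bond orders sum to 4 (valence 4) → 0 H
  atom 3: C, bond orders sum to 4 (valence 4) → 0 H
  atom 4: C, bond orders sum to 2 (valence 4) → 2 H
  atom 5: C, bond orders sum to 1 (valence 4) → 3 H
  atom 6: C, bond orders sum to 4 (valence 4) → 0 H
  atom 7: Cl (halogen, monovalent) → 0 H
  atom 8: C, bond orders sum to 4 (valence 4) → 0 H
  atom 9: O, bond orders sum to 2 (valence 2) → 0 H
  atom 10: C, bond orders sum to 1 (valence 4) → 3 H
  atom 11: N, bond orders sum to 3 (valence 3) → 0 H
  atom 12: C, bond orders sum to 4 (valence 4) → 0 H
  atom 13: C, bond orders sum to 1 (valence 4) → 3 H
Totals → C:9, H:12, Cl:1, N:1, O:2.
In Hill order: C9H12ClNO2.

C9H12ClNO2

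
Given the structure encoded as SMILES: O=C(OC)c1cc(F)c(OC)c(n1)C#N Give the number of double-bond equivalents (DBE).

Molecular formula: C9H7FN2O3.
DoU = (2C + 2 + N − H − X) / 2, where X is the halogen count and O/S are ignored.
    = (2·9 + 2 + 2 − 7 − 1) / 2 = 14 / 2 = 7.

7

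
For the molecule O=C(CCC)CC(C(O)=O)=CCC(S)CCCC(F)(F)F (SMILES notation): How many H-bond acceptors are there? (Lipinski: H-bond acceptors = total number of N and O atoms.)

N atoms: 0; O atoms: 3.
Lipinski HBA = 0 + 3 = 3.

3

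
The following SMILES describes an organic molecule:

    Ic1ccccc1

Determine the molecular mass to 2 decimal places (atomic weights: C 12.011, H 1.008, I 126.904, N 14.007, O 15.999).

204.01 g/mol

First, the molecular formula is C6H5I (counting implicit H from valence).
  C: 6 × 12.011 = 72.066
  H: 5 × 1.008 = 5.040
  I: 1 × 126.904 = 126.904
Sum: 6×12.011 + 5×1.008 + 1×126.904 = 204.010 → 204.01 g/mol.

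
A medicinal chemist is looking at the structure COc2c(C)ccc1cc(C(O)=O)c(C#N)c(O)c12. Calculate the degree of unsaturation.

Molecular formula: C14H11NO4.
DoU = (2C + 2 + N − H − X) / 2, where X is the halogen count and O/S are ignored.
    = (2·14 + 2 + 1 − 11 − 0) / 2 = 20 / 2 = 10.

10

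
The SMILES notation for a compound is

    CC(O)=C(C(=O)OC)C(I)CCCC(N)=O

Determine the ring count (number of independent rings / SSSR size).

In SMILES, each pair of matching ring-closure digits denotes one ring-closing bond; the number of such bonds equals the number of independent rings.
Ring-closure bonds here: 0.

0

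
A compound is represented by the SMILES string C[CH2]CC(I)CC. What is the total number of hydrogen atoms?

Walk through each heavy atom and fill implicit hydrogens from standard valence (C 4, N 3, O 2, S 2, halogen 1):
  atom 1: C, bond orders sum to 1 (valence 4) → 3 H
  atom 2: C with explicit H count 2
  atom 3: C, bond orders sum to 2 (valence 4) → 2 H
  atom 4: C, bond orders sum to 3 (valence 4) → 1 H
  atom 5: I (halogen, monovalent) → 0 H
  atom 6: C, bond orders sum to 2 (valence 4) → 2 H
  atom 7: C, bond orders sum to 1 (valence 4) → 3 H
Total hydrogens: 13.

13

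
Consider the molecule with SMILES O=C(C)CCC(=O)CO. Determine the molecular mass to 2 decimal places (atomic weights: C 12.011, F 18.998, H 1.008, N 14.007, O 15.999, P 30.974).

130.14 g/mol

First, the molecular formula is C6H10O3 (counting implicit H from valence).
  C: 6 × 12.011 = 72.066
  H: 10 × 1.008 = 10.080
  O: 3 × 15.999 = 47.997
Sum: 6×12.011 + 10×1.008 + 3×15.999 = 130.143 → 130.14 g/mol.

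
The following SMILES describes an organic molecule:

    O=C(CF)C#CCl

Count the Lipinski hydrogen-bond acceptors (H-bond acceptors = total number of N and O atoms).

1

N atoms: 0; O atoms: 1.
Lipinski HBA = 0 + 1 = 1.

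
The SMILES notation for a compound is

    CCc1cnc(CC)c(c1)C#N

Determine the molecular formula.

C10H12N2

Walk through each heavy atom and fill implicit hydrogens from standard valence (C 4, N 3, O 2, S 2, halogen 1); for lowercase aromatic atoms, an aromatic c carries 1 H when it has two neighbours and 0 H with three, and aromatic n carries 0 H:
  atom 1: C, bond orders sum to 1 (valence 4) → 3 H
  atom 2: C, bond orders sum to 2 (valence 4) → 2 H
  atom 3: aromatic c, 3 neighbours → 0 H
  atom 4: aromatic c, 2 neighbours → 1 H
  atom 5: aromatic n, 2 neighbours → 0 H
  atom 6: aromatic c, 3 neighbours → 0 H
  atom 7: C, bond orders sum to 2 (valence 4) → 2 H
  atom 8: C, bond orders sum to 1 (valence 4) → 3 H
  atom 9: aromatic c, 3 neighbours → 0 H
  atom 10: aromatic c, 2 neighbours → 1 H
  atom 11: C, bond orders sum to 4 (valence 4) → 0 H
  atom 12: N, bond orders sum to 3 (valence 3) → 0 H
Totals → C:10, H:12, N:2.
In Hill order: C10H12N2.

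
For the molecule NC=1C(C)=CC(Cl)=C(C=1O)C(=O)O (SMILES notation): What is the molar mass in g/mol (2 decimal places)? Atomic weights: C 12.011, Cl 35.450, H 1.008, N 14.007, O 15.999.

First, the molecular formula is C8H8ClNO3 (counting implicit H from valence).
  C: 8 × 12.011 = 96.088
  Cl: 1 × 35.450 = 35.450
  H: 8 × 1.008 = 8.064
  N: 1 × 14.007 = 14.007
  O: 3 × 15.999 = 47.997
Sum: 8×12.011 + 1×35.450 + 8×1.008 + 1×14.007 + 3×15.999 = 201.606 → 201.61 g/mol.

201.61 g/mol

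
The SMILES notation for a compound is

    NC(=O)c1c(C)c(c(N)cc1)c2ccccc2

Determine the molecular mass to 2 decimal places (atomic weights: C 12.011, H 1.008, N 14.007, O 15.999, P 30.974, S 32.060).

226.28 g/mol

First, the molecular formula is C14H14N2O (counting implicit H from valence).
  C: 14 × 12.011 = 168.154
  H: 14 × 1.008 = 14.112
  N: 2 × 14.007 = 28.014
  O: 1 × 15.999 = 15.999
Sum: 14×12.011 + 14×1.008 + 2×14.007 + 1×15.999 = 226.279 → 226.28 g/mol.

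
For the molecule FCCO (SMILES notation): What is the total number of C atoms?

2

Count every carbon token in the SMILES (each C, including those in ring-closure positions and inside branches).
Carbon count: 2.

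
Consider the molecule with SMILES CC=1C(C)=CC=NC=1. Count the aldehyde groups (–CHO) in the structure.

Scan the SMILES for the aldehyde motif — none present.

0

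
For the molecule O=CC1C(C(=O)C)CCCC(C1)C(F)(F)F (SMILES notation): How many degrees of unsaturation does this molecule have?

3

Degree of unsaturation = (number of rings) + (number of π bonds).
Ring closures in the SMILES: 1.
π bonds: 2 double bonds (each 1 DoU) → 2 DoU from unsaturation.
Total DoU = 1 + 2 = 3.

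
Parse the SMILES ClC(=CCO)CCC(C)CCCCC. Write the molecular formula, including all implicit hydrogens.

Walk through each heavy atom and fill implicit hydrogens from standard valence (C 4, N 3, O 2, S 2, halogen 1):
  atom 1: Cl (halogen, monovalent) → 0 H
  atom 2: C, bond orders sum to 4 (valence 4) → 0 H
  atom 3: C, bond orders sum to 3 (valence 4) → 1 H
  atom 4: C, bond orders sum to 2 (valence 4) → 2 H
  atom 5: O, bond orders sum to 1 (valence 2) → 1 H
  atom 6: C, bond orders sum to 2 (valence 4) → 2 H
  atom 7: C, bond orders sum to 2 (valence 4) → 2 H
  atom 8: C, bond orders sum to 3 (valence 4) → 1 H
  atom 9: C, bond orders sum to 1 (valence 4) → 3 H
  atom 10: C, bond orders sum to 2 (valence 4) → 2 H
  atom 11: C, bond orders sum to 2 (valence 4) → 2 H
  atom 12: C, bond orders sum to 2 (valence 4) → 2 H
  atom 13: C, bond orders sum to 2 (valence 4) → 2 H
  atom 14: C, bond orders sum to 1 (valence 4) → 3 H
Totals → C:12, H:23, Cl:1, O:1.

C12H23ClO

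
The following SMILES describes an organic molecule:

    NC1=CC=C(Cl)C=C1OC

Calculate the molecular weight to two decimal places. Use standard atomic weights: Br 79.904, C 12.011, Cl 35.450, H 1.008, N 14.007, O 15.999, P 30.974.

First, the molecular formula is C7H8ClNO (counting implicit H from valence).
  C: 7 × 12.011 = 84.077
  Cl: 1 × 35.450 = 35.450
  H: 8 × 1.008 = 8.064
  N: 1 × 14.007 = 14.007
  O: 1 × 15.999 = 15.999
Sum: 7×12.011 + 1×35.450 + 8×1.008 + 1×14.007 + 1×15.999 = 157.597 → 157.60 g/mol.

157.60 g/mol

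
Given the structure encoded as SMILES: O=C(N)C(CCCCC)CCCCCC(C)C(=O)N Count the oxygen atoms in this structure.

2

Scan the SMILES for O atoms (remember two-letter symbols like Cl and Br are single atoms).
Oxygen count: 2.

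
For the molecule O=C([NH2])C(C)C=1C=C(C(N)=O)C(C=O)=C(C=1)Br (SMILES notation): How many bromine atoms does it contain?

Scan the SMILES for Br atoms (remember two-letter symbols like Cl and Br are single atoms).
Bromine count: 1.

1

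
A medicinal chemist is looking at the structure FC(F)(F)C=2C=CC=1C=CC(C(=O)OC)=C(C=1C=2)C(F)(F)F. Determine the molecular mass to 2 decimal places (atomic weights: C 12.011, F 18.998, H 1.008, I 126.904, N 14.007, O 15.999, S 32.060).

First, the molecular formula is C14H8F6O2 (counting implicit H from valence).
  C: 14 × 12.011 = 168.154
  F: 6 × 18.998 = 113.988
  H: 8 × 1.008 = 8.064
  O: 2 × 15.999 = 31.998
Sum: 14×12.011 + 6×18.998 + 8×1.008 + 2×15.999 = 322.204 → 322.20 g/mol.

322.20 g/mol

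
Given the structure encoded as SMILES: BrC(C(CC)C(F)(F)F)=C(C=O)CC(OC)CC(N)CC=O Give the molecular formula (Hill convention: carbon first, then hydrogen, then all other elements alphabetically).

C14H21BrF3NO3

Walk through each heavy atom and fill implicit hydrogens from standard valence (C 4, N 3, O 2, S 2, halogen 1):
  atom 1: Br (halogen, monovalent) → 0 H
  atom 2: C, bond orders sum to 4 (valence 4) → 0 H
  atom 3: C, bond orders sum to 3 (valence 4) → 1 H
  atom 4: C, bond orders sum to 2 (valence 4) → 2 H
  atom 5: C, bond orders sum to 1 (valence 4) → 3 H
  atom 6: C, bond orders sum to 4 (valence 4) → 0 H
  atom 7: F (halogen, monovalent) → 0 H
  atom 8: F (halogen, monovalent) → 0 H
  atom 9: F (halogen, monovalent) → 0 H
  atom 10: C, bond orders sum to 4 (valence 4) → 0 H
  atom 11: C, bond orders sum to 3 (valence 4) → 1 H
  atom 12: O, bond orders sum to 2 (valence 2) → 0 H
  atom 13: C, bond orders sum to 2 (valence 4) → 2 H
  atom 14: C, bond orders sum to 3 (valence 4) → 1 H
  atom 15: O, bond orders sum to 2 (valence 2) → 0 H
  atom 16: C, bond orders sum to 1 (valence 4) → 3 H
  atom 17: C, bond orders sum to 2 (valence 4) → 2 H
  atom 18: C, bond orders sum to 3 (valence 4) → 1 H
  atom 19: N, bond orders sum to 1 (valence 3) → 2 H
  atom 20: C, bond orders sum to 2 (valence 4) → 2 H
  atom 21: C, bond orders sum to 3 (valence 4) → 1 H
  atom 22: O, bond orders sum to 2 (valence 2) → 0 H
Totals → C:14, H:21, Br:1, F:3, N:1, O:3.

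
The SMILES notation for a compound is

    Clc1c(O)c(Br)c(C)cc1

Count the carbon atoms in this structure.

Count every carbon token in the SMILES (each C, including those in ring-closure positions and inside branches).
Carbon count: 7.

7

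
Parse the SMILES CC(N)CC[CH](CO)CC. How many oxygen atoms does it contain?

1

Scan the SMILES for O atoms (remember two-letter symbols like Cl and Br are single atoms).
Oxygen count: 1.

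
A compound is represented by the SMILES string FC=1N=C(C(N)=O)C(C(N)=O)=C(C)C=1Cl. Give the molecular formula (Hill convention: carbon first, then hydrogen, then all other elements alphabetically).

C8H7ClFN3O2

Walk through each heavy atom and fill implicit hydrogens from standard valence (C 4, N 3, O 2, S 2, halogen 1):
  atom 1: F (halogen, monovalent) → 0 H
  atom 2: C, bond orders sum to 4 (valence 4) → 0 H
  atom 3: N, bond orders sum to 3 (valence 3) → 0 H
  atom 4: C, bond orders sum to 4 (valence 4) → 0 H
  atom 5: C, bond orders sum to 4 (valence 4) → 0 H
  atom 6: N, bond orders sum to 1 (valence 3) → 2 H
  atom 7: O, bond orders sum to 2 (valence 2) → 0 H
  atom 8: C, bond orders sum to 4 (valence 4) → 0 H
  atom 9: C, bond orders sum to 4 (valence 4) → 0 H
  atom 10: N, bond orders sum to 1 (valence 3) → 2 H
  atom 11: O, bond orders sum to 2 (valence 2) → 0 H
  atom 12: C, bond orders sum to 4 (valence 4) → 0 H
  atom 13: C, bond orders sum to 1 (valence 4) → 3 H
  atom 14: C, bond orders sum to 4 (valence 4) → 0 H
  atom 15: Cl (halogen, monovalent) → 0 H
Totals → C:8, H:7, Cl:1, F:1, N:3, O:2.
In Hill order: C8H7ClFN3O2.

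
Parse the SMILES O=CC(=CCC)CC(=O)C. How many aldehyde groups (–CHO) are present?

1

The aldehyde motif appears at heavy-atom position 2 in the SMILES.
Other groups present: 1 alkene, 1 ketone.
Aldehyde count: 1.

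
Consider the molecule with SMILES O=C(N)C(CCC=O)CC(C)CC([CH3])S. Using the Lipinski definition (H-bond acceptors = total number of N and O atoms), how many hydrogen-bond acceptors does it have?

3

N atoms: 1; O atoms: 2.
Lipinski HBA = 1 + 2 = 3.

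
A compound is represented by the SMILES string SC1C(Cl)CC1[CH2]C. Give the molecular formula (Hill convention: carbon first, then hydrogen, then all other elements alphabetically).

Walk through each heavy atom and fill implicit hydrogens from standard valence (C 4, N 3, O 2, S 2, halogen 1):
  atom 1: S, bond orders sum to 1 (valence 2) → 1 H
  atom 2: C, bond orders sum to 3 (valence 4) → 1 H
  atom 3: C, bond orders sum to 3 (valence 4) → 1 H
  atom 4: Cl (halogen, monovalent) → 0 H
  atom 5: C, bond orders sum to 2 (valence 4) → 2 H
  atom 6: C, bond orders sum to 3 (valence 4) → 1 H
  atom 7: C with explicit H count 2
  atom 8: C, bond orders sum to 1 (valence 4) → 3 H
Totals → C:6, H:11, Cl:1, S:1.

C6H11ClS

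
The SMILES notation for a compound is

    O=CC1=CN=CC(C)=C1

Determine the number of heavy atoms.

9

Every atom symbol written in the SMILES (organic subset) is one heavy atom; implicit H are not written.
Heavy atoms by element → C:7, N:1, O:1.
Total: 9.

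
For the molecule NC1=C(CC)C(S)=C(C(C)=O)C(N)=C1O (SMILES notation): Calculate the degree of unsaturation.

5

Degree of unsaturation = (number of rings) + (number of π bonds).
Ring closures in the SMILES: 1.
π bonds: 4 double bonds (each 1 DoU) → 4 DoU from unsaturation.
Total DoU = 1 + 4 = 5.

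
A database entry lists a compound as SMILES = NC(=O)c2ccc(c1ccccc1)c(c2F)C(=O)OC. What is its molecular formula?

C15H12FNO3

Walk through each heavy atom and fill implicit hydrogens from standard valence (C 4, N 3, O 2, S 2, halogen 1); for lowercase aromatic atoms, an aromatic c carries 1 H when it has two neighbours and 0 H with three, and aromatic n carries 0 H:
  atom 1: N, bond orders sum to 1 (valence 3) → 2 H
  atom 2: C, bond orders sum to 4 (valence 4) → 0 H
  atom 3: O, bond orders sum to 2 (valence 2) → 0 H
  atom 4: aromatic c, 3 neighbours → 0 H
  atom 5: aromatic c, 2 neighbours → 1 H
  atom 6: aromatic c, 2 neighbours → 1 H
  atom 7: aromatic c, 3 neighbours → 0 H
  atom 8: aromatic c, 3 neighbours → 0 H
  atom 9: aromatic c, 2 neighbours → 1 H
  atom 10: aromatic c, 2 neighbours → 1 H
  atom 11: aromatic c, 2 neighbours → 1 H
  atom 12: aromatic c, 2 neighbours → 1 H
  atom 13: aromatic c, 2 neighbours → 1 H
  atom 14: aromatic c, 3 neighbours → 0 H
  atom 15: aromatic c, 3 neighbours → 0 H
  atom 16: F (halogen, monovalent) → 0 H
  atom 17: C, bond orders sum to 4 (valence 4) → 0 H
  atom 18: O, bond orders sum to 2 (valence 2) → 0 H
  atom 19: O, bond orders sum to 2 (valence 2) → 0 H
  atom 20: C, bond orders sum to 1 (valence 4) → 3 H
Totals → C:15, H:12, F:1, N:1, O:3.
In Hill order: C15H12FNO3.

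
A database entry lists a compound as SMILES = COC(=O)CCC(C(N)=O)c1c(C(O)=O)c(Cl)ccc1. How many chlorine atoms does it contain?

Scan the SMILES for Cl atoms (remember two-letter symbols like Cl and Br are single atoms).
Chlorine count: 1.

1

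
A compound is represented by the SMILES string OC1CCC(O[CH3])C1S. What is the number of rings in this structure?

In SMILES, each pair of matching ring-closure digits denotes one ring-closing bond; the number of such bonds equals the number of independent rings.
Ring-closure bonds here: 1.

1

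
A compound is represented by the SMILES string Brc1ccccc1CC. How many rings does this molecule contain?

1

In SMILES, each pair of matching ring-closure digits denotes one ring-closing bond; the number of such bonds equals the number of independent rings.
Ring-closure bonds here: 1.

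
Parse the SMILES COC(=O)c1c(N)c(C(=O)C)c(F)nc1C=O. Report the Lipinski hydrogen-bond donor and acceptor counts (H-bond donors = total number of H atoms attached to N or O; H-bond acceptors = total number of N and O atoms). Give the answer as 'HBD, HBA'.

2, 6

Donors: find every N or O and count the H atoms it carries.
  atom 2 (O): bond orders sum to 2 → 0 H
  atom 4 (O): bond orders sum to 2 → 0 H
  atom 7 (N): bond orders sum to 1 → 2 H
  atom 10 (O): bond orders sum to 2 → 0 H
  atom 14 (N): bond orders sum to 3 → 0 H
  atom 17 (O): bond orders sum to 2 → 0 H
Lipinski HBD = 2.
Acceptors: N atoms = 2, O atoms = 4 → HBA = 6.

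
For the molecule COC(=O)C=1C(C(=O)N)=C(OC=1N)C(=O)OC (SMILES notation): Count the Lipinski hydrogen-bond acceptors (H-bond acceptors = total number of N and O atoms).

8

N atoms: 2; O atoms: 6.
Lipinski HBA = 2 + 6 = 8.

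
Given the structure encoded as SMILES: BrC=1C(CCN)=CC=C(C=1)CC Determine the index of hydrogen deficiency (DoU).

4

Molecular formula: C10H14BrN.
DoU = (2C + 2 + N − H − X) / 2, where X is the halogen count and O/S are ignored.
    = (2·10 + 2 + 1 − 14 − 1) / 2 = 8 / 2 = 4.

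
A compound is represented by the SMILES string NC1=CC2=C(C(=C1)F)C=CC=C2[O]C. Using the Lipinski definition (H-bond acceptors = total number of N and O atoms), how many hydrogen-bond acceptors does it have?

2

N atoms: 1; O atoms: 1.
Lipinski HBA = 1 + 1 = 2.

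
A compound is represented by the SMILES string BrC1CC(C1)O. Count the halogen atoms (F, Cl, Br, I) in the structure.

Halogen atoms appear at heavy-atom position 1 (1×Br).
Other groups present: 1 hydroxyl.
Halogen count: 1.

1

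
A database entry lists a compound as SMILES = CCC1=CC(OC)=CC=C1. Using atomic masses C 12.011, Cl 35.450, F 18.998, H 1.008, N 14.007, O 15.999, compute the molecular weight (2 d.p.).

136.19 g/mol

First, the molecular formula is C9H12O (counting implicit H from valence).
  C: 9 × 12.011 = 108.099
  H: 12 × 1.008 = 12.096
  O: 1 × 15.999 = 15.999
Sum: 9×12.011 + 12×1.008 + 1×15.999 = 136.194 → 136.19 g/mol.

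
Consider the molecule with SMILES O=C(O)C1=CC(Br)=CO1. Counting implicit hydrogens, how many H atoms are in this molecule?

3

Walk through each heavy atom and fill implicit hydrogens from standard valence (C 4, N 3, O 2, S 2, halogen 1):
  atom 1: O, bond orders sum to 2 (valence 2) → 0 H
  atom 2: C, bond orders sum to 4 (valence 4) → 0 H
  atom 3: O, bond orders sum to 1 (valence 2) → 1 H
  atom 4: C, bond orders sum to 4 (valence 4) → 0 H
  atom 5: C, bond orders sum to 3 (valence 4) → 1 H
  atom 6: C, bond orders sum to 4 (valence 4) → 0 H
  atom 7: Br (halogen, monovalent) → 0 H
  atom 8: C, bond orders sum to 3 (valence 4) → 1 H
  atom 9: O, bond orders sum to 2 (valence 2) → 0 H
Total hydrogens: 3.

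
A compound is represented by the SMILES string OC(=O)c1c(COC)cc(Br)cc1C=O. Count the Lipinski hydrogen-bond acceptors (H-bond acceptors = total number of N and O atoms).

4

N atoms: 0; O atoms: 4.
Lipinski HBA = 0 + 4 = 4.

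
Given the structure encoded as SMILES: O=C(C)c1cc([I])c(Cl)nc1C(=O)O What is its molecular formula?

C8H5ClINO3

Walk through each heavy atom and fill implicit hydrogens from standard valence (C 4, N 3, O 2, S 2, halogen 1); for lowercase aromatic atoms, an aromatic c carries 1 H when it has two neighbours and 0 H with three, and aromatic n carries 0 H:
  atom 1: O, bond orders sum to 2 (valence 2) → 0 H
  atom 2: C, bond orders sum to 4 (valence 4) → 0 H
  atom 3: C, bond orders sum to 1 (valence 4) → 3 H
  atom 4: aromatic c, 3 neighbours → 0 H
  atom 5: aromatic c, 2 neighbours → 1 H
  atom 6: aromatic c, 3 neighbours → 0 H
  atom 7: I with explicit H count 0
  atom 8: aromatic c, 3 neighbours → 0 H
  atom 9: Cl (halogen, monovalent) → 0 H
  atom 10: aromatic n, 2 neighbours → 0 H
  atom 11: aromatic c, 3 neighbours → 0 H
  atom 12: C, bond orders sum to 4 (valence 4) → 0 H
  atom 13: O, bond orders sum to 2 (valence 2) → 0 H
  atom 14: O, bond orders sum to 1 (valence 2) → 1 H
Totals → C:8, H:5, Cl:1, I:1, N:1, O:3.
In Hill order: C8H5ClINO3.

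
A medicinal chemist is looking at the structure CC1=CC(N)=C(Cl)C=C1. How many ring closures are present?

1

In SMILES, each pair of matching ring-closure digits denotes one ring-closing bond; the number of such bonds equals the number of independent rings.
Ring-closure bonds here: 1.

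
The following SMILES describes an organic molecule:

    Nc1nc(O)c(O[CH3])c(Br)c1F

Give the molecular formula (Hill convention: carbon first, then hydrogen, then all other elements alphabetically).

Walk through each heavy atom and fill implicit hydrogens from standard valence (C 4, N 3, O 2, S 2, halogen 1); for lowercase aromatic atoms, an aromatic c carries 1 H when it has two neighbours and 0 H with three, and aromatic n carries 0 H:
  atom 1: N, bond orders sum to 1 (valence 3) → 2 H
  atom 2: aromatic c, 3 neighbours → 0 H
  atom 3: aromatic n, 2 neighbours → 0 H
  atom 4: aromatic c, 3 neighbours → 0 H
  atom 5: O, bond orders sum to 1 (valence 2) → 1 H
  atom 6: aromatic c, 3 neighbours → 0 H
  atom 7: O, bond orders sum to 2 (valence 2) → 0 H
  atom 8: C with explicit H count 3
  atom 9: aromatic c, 3 neighbours → 0 H
  atom 10: Br (halogen, monovalent) → 0 H
  atom 11: aromatic c, 3 neighbours → 0 H
  atom 12: F (halogen, monovalent) → 0 H
Totals → C:6, H:6, Br:1, F:1, N:2, O:2.
In Hill order: C6H6BrFN2O2.

C6H6BrFN2O2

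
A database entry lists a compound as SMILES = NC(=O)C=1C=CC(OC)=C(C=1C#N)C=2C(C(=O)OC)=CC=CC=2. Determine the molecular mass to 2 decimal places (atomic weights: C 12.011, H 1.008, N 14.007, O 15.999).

First, the molecular formula is C17H14N2O4 (counting implicit H from valence).
  C: 17 × 12.011 = 204.187
  H: 14 × 1.008 = 14.112
  N: 2 × 14.007 = 28.014
  O: 4 × 15.999 = 63.996
Sum: 17×12.011 + 14×1.008 + 2×14.007 + 4×15.999 = 310.309 → 310.31 g/mol.

310.31 g/mol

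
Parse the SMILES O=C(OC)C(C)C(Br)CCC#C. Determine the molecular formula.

C9H13BrO2

Walk through each heavy atom and fill implicit hydrogens from standard valence (C 4, N 3, O 2, S 2, halogen 1):
  atom 1: O, bond orders sum to 2 (valence 2) → 0 H
  atom 2: C, bond orders sum to 4 (valence 4) → 0 H
  atom 3: O, bond orders sum to 2 (valence 2) → 0 H
  atom 4: C, bond orders sum to 1 (valence 4) → 3 H
  atom 5: C, bond orders sum to 3 (valence 4) → 1 H
  atom 6: C, bond orders sum to 1 (valence 4) → 3 H
  atom 7: C, bond orders sum to 3 (valence 4) → 1 H
  atom 8: Br (halogen, monovalent) → 0 H
  atom 9: C, bond orders sum to 2 (valence 4) → 2 H
  atom 10: C, bond orders sum to 2 (valence 4) → 2 H
  atom 11: C, bond orders sum to 4 (valence 4) → 0 H
  atom 12: C, bond orders sum to 3 (valence 4) → 1 H
Totals → C:9, H:13, Br:1, O:2.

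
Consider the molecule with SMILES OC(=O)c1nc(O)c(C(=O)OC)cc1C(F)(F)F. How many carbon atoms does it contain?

Count every carbon token in the SMILES (each C, including those in ring-closure positions and inside branches).
Carbon count: 9.

9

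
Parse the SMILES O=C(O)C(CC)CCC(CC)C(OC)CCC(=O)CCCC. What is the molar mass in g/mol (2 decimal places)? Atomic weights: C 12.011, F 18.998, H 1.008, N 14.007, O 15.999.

314.47 g/mol

First, the molecular formula is C18H34O4 (counting implicit H from valence).
  C: 18 × 12.011 = 216.198
  H: 34 × 1.008 = 34.272
  O: 4 × 15.999 = 63.996
Sum: 18×12.011 + 34×1.008 + 4×15.999 = 314.466 → 314.47 g/mol.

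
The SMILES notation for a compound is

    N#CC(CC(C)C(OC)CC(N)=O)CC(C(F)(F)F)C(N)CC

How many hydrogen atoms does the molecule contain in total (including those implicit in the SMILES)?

26

Walk through each heavy atom and fill implicit hydrogens from standard valence (C 4, N 3, O 2, S 2, halogen 1):
  atom 1: N, bond orders sum to 3 (valence 3) → 0 H
  atom 2: C, bond orders sum to 4 (valence 4) → 0 H
  atom 3: C, bond orders sum to 3 (valence 4) → 1 H
  atom 4: C, bond orders sum to 2 (valence 4) → 2 H
  atom 5: C, bond orders sum to 3 (valence 4) → 1 H
  atom 6: C, bond orders sum to 1 (valence 4) → 3 H
  atom 7: C, bond orders sum to 3 (valence 4) → 1 H
  atom 8: O, bond orders sum to 2 (valence 2) → 0 H
  atom 9: C, bond orders sum to 1 (valence 4) → 3 H
  atom 10: C, bond orders sum to 2 (valence 4) → 2 H
  atom 11: C, bond orders sum to 4 (valence 4) → 0 H
  atom 12: N, bond orders sum to 1 (valence 3) → 2 H
  atom 13: O, bond orders sum to 2 (valence 2) → 0 H
  atom 14: C, bond orders sum to 2 (valence 4) → 2 H
  atom 15: C, bond orders sum to 3 (valence 4) → 1 H
  atom 16: C, bond orders sum to 4 (valence 4) → 0 H
  atom 17: F (halogen, monovalent) → 0 H
  atom 18: F (halogen, monovalent) → 0 H
  atom 19: F (halogen, monovalent) → 0 H
  atom 20: C, bond orders sum to 3 (valence 4) → 1 H
  atom 21: N, bond orders sum to 1 (valence 3) → 2 H
  atom 22: C, bond orders sum to 2 (valence 4) → 2 H
  atom 23: C, bond orders sum to 1 (valence 4) → 3 H
Total hydrogens: 26.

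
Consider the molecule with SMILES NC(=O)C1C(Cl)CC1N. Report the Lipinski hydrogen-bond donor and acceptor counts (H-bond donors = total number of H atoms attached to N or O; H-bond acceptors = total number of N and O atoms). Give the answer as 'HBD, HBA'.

Donors: find every N or O and count the H atoms it carries.
  atom 1 (N): bond orders sum to 1 → 2 H
  atom 3 (O): bond orders sum to 2 → 0 H
  atom 9 (N): bond orders sum to 1 → 2 H
Lipinski HBD = 4.
Acceptors: N atoms = 2, O atoms = 1 → HBA = 3.

4, 3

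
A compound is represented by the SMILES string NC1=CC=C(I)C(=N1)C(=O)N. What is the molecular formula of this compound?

C6H6IN3O

Walk through each heavy atom and fill implicit hydrogens from standard valence (C 4, N 3, O 2, S 2, halogen 1):
  atom 1: N, bond orders sum to 1 (valence 3) → 2 H
  atom 2: C, bond orders sum to 4 (valence 4) → 0 H
  atom 3: C, bond orders sum to 3 (valence 4) → 1 H
  atom 4: C, bond orders sum to 3 (valence 4) → 1 H
  atom 5: C, bond orders sum to 4 (valence 4) → 0 H
  atom 6: I (halogen, monovalent) → 0 H
  atom 7: C, bond orders sum to 4 (valence 4) → 0 H
  atom 8: N, bond orders sum to 3 (valence 3) → 0 H
  atom 9: C, bond orders sum to 4 (valence 4) → 0 H
  atom 10: O, bond orders sum to 2 (valence 2) → 0 H
  atom 11: N, bond orders sum to 1 (valence 3) → 2 H
Totals → C:6, H:6, I:1, N:3, O:1.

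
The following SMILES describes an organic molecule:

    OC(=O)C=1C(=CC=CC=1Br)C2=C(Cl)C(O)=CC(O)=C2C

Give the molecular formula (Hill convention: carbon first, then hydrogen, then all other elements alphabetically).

C14H10BrClO4

Walk through each heavy atom and fill implicit hydrogens from standard valence (C 4, N 3, O 2, S 2, halogen 1):
  atom 1: O, bond orders sum to 1 (valence 2) → 1 H
  atom 2: C, bond orders sum to 4 (valence 4) → 0 H
  atom 3: O, bond orders sum to 2 (valence 2) → 0 H
  atom 4: C, bond orders sum to 4 (valence 4) → 0 H
  atom 5: C, bond orders sum to 4 (valence 4) → 0 H
  atom 6: C, bond orders sum to 3 (valence 4) → 1 H
  atom 7: C, bond orders sum to 3 (valence 4) → 1 H
  atom 8: C, bond orders sum to 3 (valence 4) → 1 H
  atom 9: C, bond orders sum to 4 (valence 4) → 0 H
  atom 10: Br (halogen, monovalent) → 0 H
  atom 11: C, bond orders sum to 4 (valence 4) → 0 H
  atom 12: C, bond orders sum to 4 (valence 4) → 0 H
  atom 13: Cl (halogen, monovalent) → 0 H
  atom 14: C, bond orders sum to 4 (valence 4) → 0 H
  atom 15: O, bond orders sum to 1 (valence 2) → 1 H
  atom 16: C, bond orders sum to 3 (valence 4) → 1 H
  atom 17: C, bond orders sum to 4 (valence 4) → 0 H
  atom 18: O, bond orders sum to 1 (valence 2) → 1 H
  atom 19: C, bond orders sum to 4 (valence 4) → 0 H
  atom 20: C, bond orders sum to 1 (valence 4) → 3 H
Totals → C:14, H:10, Br:1, Cl:1, O:4.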